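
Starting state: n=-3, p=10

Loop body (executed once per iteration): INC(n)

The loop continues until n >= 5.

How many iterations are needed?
8

Tracing iterations:
Initial: n=-3, p=10
After iteration 1: n=-2, p=10
After iteration 2: n=-1, p=10
After iteration 3: n=0, p=10
After iteration 4: n=1, p=10
After iteration 5: n=2, p=10
After iteration 6: n=3, p=10
After iteration 7: n=4, p=10
After iteration 8: n=5, p=10
n >= 5 now holds, so the loop exits after 8 iterations.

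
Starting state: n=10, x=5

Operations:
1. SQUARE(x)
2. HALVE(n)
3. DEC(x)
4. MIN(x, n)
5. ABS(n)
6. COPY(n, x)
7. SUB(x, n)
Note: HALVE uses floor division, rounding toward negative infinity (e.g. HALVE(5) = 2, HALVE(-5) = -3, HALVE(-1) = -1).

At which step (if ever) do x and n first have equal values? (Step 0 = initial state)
Step 4

x and n first become equal after step 4.

Comparing values at each step:
Initial: x=5, n=10
After step 1: x=25, n=10
After step 2: x=25, n=5
After step 3: x=24, n=5
After step 4: x=5, n=5 ← equal!
After step 5: x=5, n=5 ← equal!
After step 6: x=5, n=5 ← equal!
After step 7: x=0, n=5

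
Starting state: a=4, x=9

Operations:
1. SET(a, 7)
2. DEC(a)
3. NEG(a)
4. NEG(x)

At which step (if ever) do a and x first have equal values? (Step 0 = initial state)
Never

a and x never become equal during execution.

Comparing values at each step:
Initial: a=4, x=9
After step 1: a=7, x=9
After step 2: a=6, x=9
After step 3: a=-6, x=9
After step 4: a=-6, x=-9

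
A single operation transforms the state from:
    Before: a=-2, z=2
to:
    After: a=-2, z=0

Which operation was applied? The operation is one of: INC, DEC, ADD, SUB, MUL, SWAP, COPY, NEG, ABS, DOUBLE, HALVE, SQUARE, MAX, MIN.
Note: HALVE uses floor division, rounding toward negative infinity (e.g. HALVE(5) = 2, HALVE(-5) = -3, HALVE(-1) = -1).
ADD(z, a)

Analyzing the change:
Before: a=-2, z=2
After: a=-2, z=0
Variable z changed from 2 to 0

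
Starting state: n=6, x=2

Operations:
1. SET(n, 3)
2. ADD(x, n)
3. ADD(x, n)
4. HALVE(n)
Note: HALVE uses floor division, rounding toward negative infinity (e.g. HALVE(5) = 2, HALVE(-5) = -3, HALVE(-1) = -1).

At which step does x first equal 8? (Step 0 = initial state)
Step 3

Tracing x:
Initial: x = 2
After step 1: x = 2
After step 2: x = 5
After step 3: x = 8 ← first occurrence
After step 4: x = 8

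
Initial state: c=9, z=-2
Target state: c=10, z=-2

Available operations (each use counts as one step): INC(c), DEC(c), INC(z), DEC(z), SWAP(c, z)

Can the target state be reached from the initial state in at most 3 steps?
Yes

Path (1 step): INC(c)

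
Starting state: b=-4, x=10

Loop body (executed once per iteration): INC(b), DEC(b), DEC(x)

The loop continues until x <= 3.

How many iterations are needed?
7

Tracing iterations:
Initial: b=-4, x=10
After iteration 1: b=-4, x=9
After iteration 2: b=-4, x=8
After iteration 3: b=-4, x=7
After iteration 4: b=-4, x=6
After iteration 5: b=-4, x=5
After iteration 6: b=-4, x=4
After iteration 7: b=-4, x=3
x <= 3 now holds, so the loop exits after 7 iterations.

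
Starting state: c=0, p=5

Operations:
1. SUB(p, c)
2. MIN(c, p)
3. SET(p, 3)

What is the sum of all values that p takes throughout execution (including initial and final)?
18

Values of p at each step:
Initial: p = 5
After step 1: p = 5
After step 2: p = 5
After step 3: p = 3
Sum = 5 + 5 + 5 + 3 = 18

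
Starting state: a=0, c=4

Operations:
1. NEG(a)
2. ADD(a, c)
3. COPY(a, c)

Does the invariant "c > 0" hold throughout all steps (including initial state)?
Yes

The invariant holds at every step.

State at each step:
Initial: a=0, c=4
After step 1: a=0, c=4
After step 2: a=4, c=4
After step 3: a=4, c=4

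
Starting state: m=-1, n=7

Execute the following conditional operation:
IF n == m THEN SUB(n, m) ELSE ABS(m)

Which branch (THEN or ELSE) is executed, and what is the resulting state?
Branch: ELSE, Final state: m=1, n=7

Evaluating condition: n == m
n = 7, m = -1
Condition is False, so ELSE branch executes
After ABS(m): m=1, n=7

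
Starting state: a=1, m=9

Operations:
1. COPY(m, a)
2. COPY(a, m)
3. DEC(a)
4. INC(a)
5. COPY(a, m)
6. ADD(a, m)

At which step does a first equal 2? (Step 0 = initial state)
Step 6

Tracing a:
Initial: a = 1
After step 1: a = 1
After step 2: a = 1
After step 3: a = 0
After step 4: a = 1
After step 5: a = 1
After step 6: a = 2 ← first occurrence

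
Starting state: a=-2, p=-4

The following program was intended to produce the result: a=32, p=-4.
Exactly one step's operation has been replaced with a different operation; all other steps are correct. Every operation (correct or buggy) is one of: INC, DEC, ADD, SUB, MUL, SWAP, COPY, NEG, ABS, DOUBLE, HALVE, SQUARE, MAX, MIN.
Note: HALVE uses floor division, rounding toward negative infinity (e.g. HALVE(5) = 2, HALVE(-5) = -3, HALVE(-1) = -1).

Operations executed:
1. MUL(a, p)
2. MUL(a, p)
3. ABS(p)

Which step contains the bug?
Step 3

Trace with buggy code:
Initial: a=-2, p=-4
After step 1: a=8, p=-4
After step 2: a=-32, p=-4
After step 3: a=-32, p=4
Actual final a=-32, p=4 ≠ expected a=32, p=-4.
Step 3 is the only position where a single-operation replacement can produce the expected result.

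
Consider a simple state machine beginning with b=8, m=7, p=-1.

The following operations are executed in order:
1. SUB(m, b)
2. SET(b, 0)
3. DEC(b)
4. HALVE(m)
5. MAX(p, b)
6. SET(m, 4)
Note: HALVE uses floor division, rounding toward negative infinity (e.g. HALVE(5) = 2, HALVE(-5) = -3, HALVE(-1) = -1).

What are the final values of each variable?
{b: -1, m: 4, p: -1}

Step-by-step execution:
Initial: b=8, m=7, p=-1
After step 1 (SUB(m, b)): b=8, m=-1, p=-1
After step 2 (SET(b, 0)): b=0, m=-1, p=-1
After step 3 (DEC(b)): b=-1, m=-1, p=-1
After step 4 (HALVE(m)): b=-1, m=-1, p=-1
After step 5 (MAX(p, b)): b=-1, m=-1, p=-1
After step 6 (SET(m, 4)): b=-1, m=4, p=-1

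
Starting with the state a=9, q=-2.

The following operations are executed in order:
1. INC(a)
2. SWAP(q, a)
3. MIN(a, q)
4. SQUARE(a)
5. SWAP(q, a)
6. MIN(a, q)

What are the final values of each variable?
{a: 4, q: 4}

Step-by-step execution:
Initial: a=9, q=-2
After step 1 (INC(a)): a=10, q=-2
After step 2 (SWAP(q, a)): a=-2, q=10
After step 3 (MIN(a, q)): a=-2, q=10
After step 4 (SQUARE(a)): a=4, q=10
After step 5 (SWAP(q, a)): a=10, q=4
After step 6 (MIN(a, q)): a=4, q=4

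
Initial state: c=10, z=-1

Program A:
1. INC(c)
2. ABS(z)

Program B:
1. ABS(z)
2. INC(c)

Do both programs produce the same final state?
Yes

Program A final state: c=11, z=1
Program B final state: c=11, z=1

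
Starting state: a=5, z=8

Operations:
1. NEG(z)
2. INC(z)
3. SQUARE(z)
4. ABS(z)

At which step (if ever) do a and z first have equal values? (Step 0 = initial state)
Never

a and z never become equal during execution.

Comparing values at each step:
Initial: a=5, z=8
After step 1: a=5, z=-8
After step 2: a=5, z=-7
After step 3: a=5, z=49
After step 4: a=5, z=49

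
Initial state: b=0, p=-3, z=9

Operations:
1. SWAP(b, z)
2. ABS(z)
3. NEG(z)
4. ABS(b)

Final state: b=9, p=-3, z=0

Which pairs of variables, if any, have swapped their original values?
(z, b)

Comparing initial and final values:
z: 9 → 0
b: 0 → 9
p: -3 → -3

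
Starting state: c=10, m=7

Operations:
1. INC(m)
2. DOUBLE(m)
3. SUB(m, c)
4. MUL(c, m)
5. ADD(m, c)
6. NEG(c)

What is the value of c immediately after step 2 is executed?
c = 10

Tracing c through execution:
Initial: c = 10
After step 1 (INC(m)): c = 10
After step 2 (DOUBLE(m)): c = 10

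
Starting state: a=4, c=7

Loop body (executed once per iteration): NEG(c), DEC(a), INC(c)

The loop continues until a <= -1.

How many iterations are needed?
5

Tracing iterations:
Initial: a=4, c=7
After iteration 1: a=3, c=-6
After iteration 2: a=2, c=7
After iteration 3: a=1, c=-6
After iteration 4: a=0, c=7
After iteration 5: a=-1, c=-6
a <= -1 now holds, so the loop exits after 5 iterations.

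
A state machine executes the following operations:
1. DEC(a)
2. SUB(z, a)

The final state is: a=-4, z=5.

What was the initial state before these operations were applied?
a=-3, z=1

Working backwards:
Final state: a=-4, z=5
Before step 2 (SUB(z, a)): a=-4, z=1
Before step 1 (DEC(a)): a=-3, z=1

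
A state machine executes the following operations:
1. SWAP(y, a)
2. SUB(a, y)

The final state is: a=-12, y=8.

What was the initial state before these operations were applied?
a=8, y=-4

Working backwards:
Final state: a=-12, y=8
Before step 2 (SUB(a, y)): a=-4, y=8
Before step 1 (SWAP(y, a)): a=8, y=-4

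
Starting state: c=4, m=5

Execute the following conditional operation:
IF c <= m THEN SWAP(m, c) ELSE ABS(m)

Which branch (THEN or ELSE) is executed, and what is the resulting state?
Branch: THEN, Final state: c=5, m=4

Evaluating condition: c <= m
c = 4, m = 5
Condition is True, so THEN branch executes
After SWAP(m, c): c=5, m=4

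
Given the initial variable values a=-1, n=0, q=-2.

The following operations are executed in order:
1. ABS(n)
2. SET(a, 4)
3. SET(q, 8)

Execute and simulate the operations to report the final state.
{a: 4, n: 0, q: 8}

Step-by-step execution:
Initial: a=-1, n=0, q=-2
After step 1 (ABS(n)): a=-1, n=0, q=-2
After step 2 (SET(a, 4)): a=4, n=0, q=-2
After step 3 (SET(q, 8)): a=4, n=0, q=8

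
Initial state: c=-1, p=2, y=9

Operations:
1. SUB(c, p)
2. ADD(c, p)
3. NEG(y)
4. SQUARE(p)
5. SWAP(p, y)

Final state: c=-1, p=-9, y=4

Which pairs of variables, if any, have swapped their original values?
None

Comparing initial and final values:
p: 2 → -9
c: -1 → -1
y: 9 → 4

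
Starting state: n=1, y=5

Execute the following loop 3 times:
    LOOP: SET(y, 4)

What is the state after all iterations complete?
n=1, y=4

Iteration trace:
Start: n=1, y=5
After iteration 1: n=1, y=4
After iteration 2: n=1, y=4
After iteration 3: n=1, y=4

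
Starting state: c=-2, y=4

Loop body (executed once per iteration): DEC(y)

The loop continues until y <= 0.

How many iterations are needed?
4

Tracing iterations:
Initial: c=-2, y=4
After iteration 1: c=-2, y=3
After iteration 2: c=-2, y=2
After iteration 3: c=-2, y=1
After iteration 4: c=-2, y=0
y <= 0 now holds, so the loop exits after 4 iterations.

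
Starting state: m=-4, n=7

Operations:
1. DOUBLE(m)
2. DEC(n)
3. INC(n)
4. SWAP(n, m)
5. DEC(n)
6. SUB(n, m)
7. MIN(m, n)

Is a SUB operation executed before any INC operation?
No

First SUB: step 6
First INC: step 3
Since 6 > 3, INC comes first.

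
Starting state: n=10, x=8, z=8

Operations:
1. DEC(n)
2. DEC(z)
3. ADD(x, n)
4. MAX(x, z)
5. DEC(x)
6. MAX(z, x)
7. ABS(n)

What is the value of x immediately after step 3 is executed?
x = 17

Tracing x through execution:
Initial: x = 8
After step 1 (DEC(n)): x = 8
After step 2 (DEC(z)): x = 8
After step 3 (ADD(x, n)): x = 17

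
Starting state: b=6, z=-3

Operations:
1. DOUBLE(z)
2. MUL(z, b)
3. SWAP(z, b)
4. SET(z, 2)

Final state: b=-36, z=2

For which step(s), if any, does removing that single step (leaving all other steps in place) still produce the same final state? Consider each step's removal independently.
None - removing any single step changes the final result

Testing removal of each single step:
Without step 1: final = b=-18, z=2 (different)
Without step 2: final = b=-6, z=2 (different)
Without step 3: final = b=6, z=2 (different)
Without step 4: final = b=-36, z=6 (different)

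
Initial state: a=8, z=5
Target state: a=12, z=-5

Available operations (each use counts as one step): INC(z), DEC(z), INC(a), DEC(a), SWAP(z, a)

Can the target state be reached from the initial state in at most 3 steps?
No

The target state cannot be reached within 3 steps.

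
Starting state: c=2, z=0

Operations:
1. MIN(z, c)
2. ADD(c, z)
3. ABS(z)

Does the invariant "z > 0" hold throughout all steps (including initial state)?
No, violated at the initial state

The invariant is violated at the initial state (step 0).

State at each step:
Initial: c=2, z=0
After step 1: c=2, z=0
After step 2: c=2, z=0
After step 3: c=2, z=0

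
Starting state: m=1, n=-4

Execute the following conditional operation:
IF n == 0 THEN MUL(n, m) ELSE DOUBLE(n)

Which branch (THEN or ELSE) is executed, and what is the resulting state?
Branch: ELSE, Final state: m=1, n=-8

Evaluating condition: n == 0
n = -4
Condition is False, so ELSE branch executes
After DOUBLE(n): m=1, n=-8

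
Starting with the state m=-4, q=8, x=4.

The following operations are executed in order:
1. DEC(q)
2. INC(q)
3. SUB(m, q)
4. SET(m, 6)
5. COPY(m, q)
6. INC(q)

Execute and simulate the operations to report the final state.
{m: 8, q: 9, x: 4}

Step-by-step execution:
Initial: m=-4, q=8, x=4
After step 1 (DEC(q)): m=-4, q=7, x=4
After step 2 (INC(q)): m=-4, q=8, x=4
After step 3 (SUB(m, q)): m=-12, q=8, x=4
After step 4 (SET(m, 6)): m=6, q=8, x=4
After step 5 (COPY(m, q)): m=8, q=8, x=4
After step 6 (INC(q)): m=8, q=9, x=4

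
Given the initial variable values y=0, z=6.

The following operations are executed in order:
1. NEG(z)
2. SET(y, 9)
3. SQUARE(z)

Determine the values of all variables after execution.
{y: 9, z: 36}

Step-by-step execution:
Initial: y=0, z=6
After step 1 (NEG(z)): y=0, z=-6
After step 2 (SET(y, 9)): y=9, z=-6
After step 3 (SQUARE(z)): y=9, z=36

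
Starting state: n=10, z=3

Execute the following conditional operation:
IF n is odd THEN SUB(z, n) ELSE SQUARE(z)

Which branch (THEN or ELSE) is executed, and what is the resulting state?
Branch: ELSE, Final state: n=10, z=9

Evaluating condition: n is odd
Condition is False, so ELSE branch executes
After SQUARE(z): n=10, z=9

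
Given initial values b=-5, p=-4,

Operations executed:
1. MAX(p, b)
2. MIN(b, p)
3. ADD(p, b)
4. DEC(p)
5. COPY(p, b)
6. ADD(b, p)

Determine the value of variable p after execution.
p = -5

Tracing execution:
Step 1: MAX(p, b) → p = -4
Step 2: MIN(b, p) → p = -4
Step 3: ADD(p, b) → p = -9
Step 4: DEC(p) → p = -10
Step 5: COPY(p, b) → p = -5
Step 6: ADD(b, p) → p = -5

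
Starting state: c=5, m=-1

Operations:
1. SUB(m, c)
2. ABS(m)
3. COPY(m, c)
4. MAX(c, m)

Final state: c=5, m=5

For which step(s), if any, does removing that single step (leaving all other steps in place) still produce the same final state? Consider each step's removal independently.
Step(s) 1, 2, 4

Testing removal of each single step:
Without step 1: final = c=5, m=5 (same)
Without step 2: final = c=5, m=5 (same)
Without step 3: final = c=6, m=6 (different)
Without step 4: final = c=5, m=5 (same)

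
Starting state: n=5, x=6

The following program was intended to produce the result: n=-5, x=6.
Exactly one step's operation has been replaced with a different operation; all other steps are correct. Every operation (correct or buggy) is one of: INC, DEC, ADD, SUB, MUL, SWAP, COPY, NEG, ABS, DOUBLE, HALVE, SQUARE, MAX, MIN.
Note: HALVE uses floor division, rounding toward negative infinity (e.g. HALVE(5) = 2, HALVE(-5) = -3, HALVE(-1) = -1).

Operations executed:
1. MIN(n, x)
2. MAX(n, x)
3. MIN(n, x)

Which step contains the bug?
Step 2

Trace with buggy code:
Initial: n=5, x=6
After step 1: n=5, x=6
After step 2: n=6, x=6
After step 3: n=6, x=6
Actual final n=6, x=6 ≠ expected n=-5, x=6.
Step 2 is the only position where a single-operation replacement can produce the expected result.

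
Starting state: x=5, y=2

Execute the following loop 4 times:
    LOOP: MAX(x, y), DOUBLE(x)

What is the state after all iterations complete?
x=80, y=2

Iteration trace:
Start: x=5, y=2
After iteration 1: x=10, y=2
After iteration 2: x=20, y=2
After iteration 3: x=40, y=2
After iteration 4: x=80, y=2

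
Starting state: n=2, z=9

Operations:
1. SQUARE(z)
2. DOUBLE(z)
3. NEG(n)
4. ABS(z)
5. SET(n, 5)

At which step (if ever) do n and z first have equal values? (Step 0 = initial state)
Never

n and z never become equal during execution.

Comparing values at each step:
Initial: n=2, z=9
After step 1: n=2, z=81
After step 2: n=2, z=162
After step 3: n=-2, z=162
After step 4: n=-2, z=162
After step 5: n=5, z=162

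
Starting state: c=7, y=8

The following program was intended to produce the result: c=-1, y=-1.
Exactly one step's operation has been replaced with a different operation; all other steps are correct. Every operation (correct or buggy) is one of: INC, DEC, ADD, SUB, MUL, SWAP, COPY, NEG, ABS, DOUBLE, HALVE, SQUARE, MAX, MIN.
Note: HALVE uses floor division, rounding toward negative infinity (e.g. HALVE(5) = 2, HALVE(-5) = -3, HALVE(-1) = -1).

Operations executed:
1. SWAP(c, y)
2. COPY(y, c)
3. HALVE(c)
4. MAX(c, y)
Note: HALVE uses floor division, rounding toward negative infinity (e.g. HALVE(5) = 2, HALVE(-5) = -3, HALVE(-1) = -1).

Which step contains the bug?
Step 1

Trace with buggy code:
Initial: c=7, y=8
After step 1: c=8, y=7
After step 2: c=8, y=8
After step 3: c=4, y=8
After step 4: c=8, y=8
Actual final c=8, y=8 ≠ expected c=-1, y=-1.
Step 1 is the only position where a single-operation replacement can produce the expected result.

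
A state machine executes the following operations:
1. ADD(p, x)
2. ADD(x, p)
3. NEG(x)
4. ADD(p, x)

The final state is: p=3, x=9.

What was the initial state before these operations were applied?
p=-3, x=-3

Working backwards:
Final state: p=3, x=9
Before step 4 (ADD(p, x)): p=-6, x=9
Before step 3 (NEG(x)): p=-6, x=-9
Before step 2 (ADD(x, p)): p=-6, x=-3
Before step 1 (ADD(p, x)): p=-3, x=-3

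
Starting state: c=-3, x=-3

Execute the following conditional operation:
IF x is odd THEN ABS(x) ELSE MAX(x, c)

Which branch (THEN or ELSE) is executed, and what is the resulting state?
Branch: THEN, Final state: c=-3, x=3

Evaluating condition: x is odd
Condition is True, so THEN branch executes
After ABS(x): c=-3, x=3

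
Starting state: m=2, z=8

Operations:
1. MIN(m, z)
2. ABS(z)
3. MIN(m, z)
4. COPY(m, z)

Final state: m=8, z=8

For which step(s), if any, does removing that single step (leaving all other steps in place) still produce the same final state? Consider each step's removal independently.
Step(s) 1, 2, 3

Testing removal of each single step:
Without step 1: final = m=8, z=8 (same)
Without step 2: final = m=8, z=8 (same)
Without step 3: final = m=8, z=8 (same)
Without step 4: final = m=2, z=8 (different)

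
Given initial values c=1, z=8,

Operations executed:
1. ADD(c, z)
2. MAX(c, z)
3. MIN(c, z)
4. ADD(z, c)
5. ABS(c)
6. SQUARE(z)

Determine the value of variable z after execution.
z = 256

Tracing execution:
Step 1: ADD(c, z) → z = 8
Step 2: MAX(c, z) → z = 8
Step 3: MIN(c, z) → z = 8
Step 4: ADD(z, c) → z = 16
Step 5: ABS(c) → z = 16
Step 6: SQUARE(z) → z = 256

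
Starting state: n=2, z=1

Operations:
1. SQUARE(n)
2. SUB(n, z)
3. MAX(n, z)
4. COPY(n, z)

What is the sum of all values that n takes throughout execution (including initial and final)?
13

Values of n at each step:
Initial: n = 2
After step 1: n = 4
After step 2: n = 3
After step 3: n = 3
After step 4: n = 1
Sum = 2 + 4 + 3 + 3 + 1 = 13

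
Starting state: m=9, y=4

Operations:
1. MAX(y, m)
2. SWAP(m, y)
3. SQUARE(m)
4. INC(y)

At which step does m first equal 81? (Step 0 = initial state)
Step 3

Tracing m:
Initial: m = 9
After step 1: m = 9
After step 2: m = 9
After step 3: m = 81 ← first occurrence
After step 4: m = 81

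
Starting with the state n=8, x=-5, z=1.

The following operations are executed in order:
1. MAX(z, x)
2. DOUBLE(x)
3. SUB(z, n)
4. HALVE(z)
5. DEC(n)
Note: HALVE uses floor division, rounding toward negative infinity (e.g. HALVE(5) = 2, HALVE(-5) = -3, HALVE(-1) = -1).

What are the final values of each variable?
{n: 7, x: -10, z: -4}

Step-by-step execution:
Initial: n=8, x=-5, z=1
After step 1 (MAX(z, x)): n=8, x=-5, z=1
After step 2 (DOUBLE(x)): n=8, x=-10, z=1
After step 3 (SUB(z, n)): n=8, x=-10, z=-7
After step 4 (HALVE(z)): n=8, x=-10, z=-4
After step 5 (DEC(n)): n=7, x=-10, z=-4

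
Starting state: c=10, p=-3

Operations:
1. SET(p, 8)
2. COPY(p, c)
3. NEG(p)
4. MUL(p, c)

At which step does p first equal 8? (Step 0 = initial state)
Step 1

Tracing p:
Initial: p = -3
After step 1: p = 8 ← first occurrence
After step 2: p = 10
After step 3: p = -10
After step 4: p = -100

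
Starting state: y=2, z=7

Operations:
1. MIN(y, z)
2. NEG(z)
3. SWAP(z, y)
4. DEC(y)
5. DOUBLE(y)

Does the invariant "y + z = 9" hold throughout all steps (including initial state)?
No, violated after step 2

The invariant is violated after step 2.

State at each step:
Initial: y=2, z=7
After step 1: y=2, z=7
After step 2: y=2, z=-7
After step 3: y=-7, z=2
After step 4: y=-8, z=2
After step 5: y=-16, z=2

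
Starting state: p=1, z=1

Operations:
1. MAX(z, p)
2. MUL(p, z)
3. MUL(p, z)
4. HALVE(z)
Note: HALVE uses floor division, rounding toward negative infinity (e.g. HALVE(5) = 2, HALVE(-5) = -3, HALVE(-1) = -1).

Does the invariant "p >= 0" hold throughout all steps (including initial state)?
Yes

The invariant holds at every step.

State at each step:
Initial: p=1, z=1
After step 1: p=1, z=1
After step 2: p=1, z=1
After step 3: p=1, z=1
After step 4: p=1, z=0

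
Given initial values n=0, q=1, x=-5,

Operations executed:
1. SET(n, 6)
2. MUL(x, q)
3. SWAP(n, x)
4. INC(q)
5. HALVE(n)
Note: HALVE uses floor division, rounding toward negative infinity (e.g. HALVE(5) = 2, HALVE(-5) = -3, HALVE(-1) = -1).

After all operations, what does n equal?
n = -3

Tracing execution:
Step 1: SET(n, 6) → n = 6
Step 2: MUL(x, q) → n = 6
Step 3: SWAP(n, x) → n = -5
Step 4: INC(q) → n = -5
Step 5: HALVE(n) → n = -3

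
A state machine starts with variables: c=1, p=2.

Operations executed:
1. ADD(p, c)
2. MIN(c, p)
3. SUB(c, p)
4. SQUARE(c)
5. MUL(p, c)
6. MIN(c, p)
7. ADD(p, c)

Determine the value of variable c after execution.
c = 4

Tracing execution:
Step 1: ADD(p, c) → c = 1
Step 2: MIN(c, p) → c = 1
Step 3: SUB(c, p) → c = -2
Step 4: SQUARE(c) → c = 4
Step 5: MUL(p, c) → c = 4
Step 6: MIN(c, p) → c = 4
Step 7: ADD(p, c) → c = 4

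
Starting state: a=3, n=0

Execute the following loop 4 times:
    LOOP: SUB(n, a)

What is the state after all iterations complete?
a=3, n=-12

Iteration trace:
Start: a=3, n=0
After iteration 1: a=3, n=-3
After iteration 2: a=3, n=-6
After iteration 3: a=3, n=-9
After iteration 4: a=3, n=-12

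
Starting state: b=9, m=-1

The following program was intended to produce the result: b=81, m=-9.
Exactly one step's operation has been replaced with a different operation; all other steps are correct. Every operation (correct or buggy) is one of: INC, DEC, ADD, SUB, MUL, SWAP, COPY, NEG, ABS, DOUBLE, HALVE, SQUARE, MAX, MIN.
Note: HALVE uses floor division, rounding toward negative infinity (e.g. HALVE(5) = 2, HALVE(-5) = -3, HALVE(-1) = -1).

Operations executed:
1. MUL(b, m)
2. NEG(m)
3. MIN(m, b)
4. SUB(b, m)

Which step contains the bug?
Step 4

Trace with buggy code:
Initial: b=9, m=-1
After step 1: b=-9, m=-1
After step 2: b=-9, m=1
After step 3: b=-9, m=-9
After step 4: b=0, m=-9
Actual final b=0, m=-9 ≠ expected b=81, m=-9.
Step 4 is the only position where a single-operation replacement can produce the expected result.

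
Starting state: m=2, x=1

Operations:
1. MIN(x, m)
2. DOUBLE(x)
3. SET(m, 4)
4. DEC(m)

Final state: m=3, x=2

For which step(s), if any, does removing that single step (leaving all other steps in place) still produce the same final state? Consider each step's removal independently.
Step(s) 1

Testing removal of each single step:
Without step 1: final = m=3, x=2 (same)
Without step 2: final = m=3, x=1 (different)
Without step 3: final = m=1, x=2 (different)
Without step 4: final = m=4, x=2 (different)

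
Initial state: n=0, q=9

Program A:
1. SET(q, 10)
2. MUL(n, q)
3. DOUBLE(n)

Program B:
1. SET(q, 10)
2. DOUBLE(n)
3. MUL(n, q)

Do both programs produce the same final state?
Yes

Program A final state: n=0, q=10
Program B final state: n=0, q=10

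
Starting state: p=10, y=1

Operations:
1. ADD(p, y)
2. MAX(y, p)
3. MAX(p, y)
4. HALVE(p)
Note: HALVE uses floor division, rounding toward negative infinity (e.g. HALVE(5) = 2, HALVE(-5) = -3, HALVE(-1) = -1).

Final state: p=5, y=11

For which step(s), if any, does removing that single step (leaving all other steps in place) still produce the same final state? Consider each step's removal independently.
Step(s) 3

Testing removal of each single step:
Without step 1: final = p=5, y=10 (different)
Without step 2: final = p=5, y=1 (different)
Without step 3: final = p=5, y=11 (same)
Without step 4: final = p=11, y=11 (different)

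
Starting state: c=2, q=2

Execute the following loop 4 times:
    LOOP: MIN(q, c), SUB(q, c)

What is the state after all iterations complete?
c=2, q=-6

Iteration trace:
Start: c=2, q=2
After iteration 1: c=2, q=0
After iteration 2: c=2, q=-2
After iteration 3: c=2, q=-4
After iteration 4: c=2, q=-6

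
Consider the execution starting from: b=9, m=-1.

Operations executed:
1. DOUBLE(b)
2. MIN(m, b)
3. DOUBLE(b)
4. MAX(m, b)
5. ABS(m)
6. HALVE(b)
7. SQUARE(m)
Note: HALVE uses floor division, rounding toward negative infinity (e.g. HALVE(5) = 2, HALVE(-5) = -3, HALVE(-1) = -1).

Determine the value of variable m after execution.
m = 1296

Tracing execution:
Step 1: DOUBLE(b) → m = -1
Step 2: MIN(m, b) → m = -1
Step 3: DOUBLE(b) → m = -1
Step 4: MAX(m, b) → m = 36
Step 5: ABS(m) → m = 36
Step 6: HALVE(b) → m = 36
Step 7: SQUARE(m) → m = 1296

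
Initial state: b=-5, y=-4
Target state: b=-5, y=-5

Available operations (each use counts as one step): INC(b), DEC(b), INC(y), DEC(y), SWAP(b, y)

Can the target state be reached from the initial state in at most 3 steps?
Yes

Path (1 step): DEC(y)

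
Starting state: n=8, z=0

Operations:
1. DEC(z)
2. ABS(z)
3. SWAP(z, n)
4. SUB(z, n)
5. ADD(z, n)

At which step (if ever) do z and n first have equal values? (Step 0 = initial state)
Never

z and n never become equal during execution.

Comparing values at each step:
Initial: z=0, n=8
After step 1: z=-1, n=8
After step 2: z=1, n=8
After step 3: z=8, n=1
After step 4: z=7, n=1
After step 5: z=8, n=1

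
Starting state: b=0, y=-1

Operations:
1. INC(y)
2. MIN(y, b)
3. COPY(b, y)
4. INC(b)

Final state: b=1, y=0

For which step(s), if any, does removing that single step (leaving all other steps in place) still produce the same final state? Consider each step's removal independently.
Step(s) 2, 3

Testing removal of each single step:
Without step 1: final = b=0, y=-1 (different)
Without step 2: final = b=1, y=0 (same)
Without step 3: final = b=1, y=0 (same)
Without step 4: final = b=0, y=0 (different)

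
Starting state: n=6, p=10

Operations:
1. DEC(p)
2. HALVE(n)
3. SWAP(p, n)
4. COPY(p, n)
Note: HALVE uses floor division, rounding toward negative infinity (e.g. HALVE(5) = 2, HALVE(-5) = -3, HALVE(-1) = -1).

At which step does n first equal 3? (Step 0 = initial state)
Step 2

Tracing n:
Initial: n = 6
After step 1: n = 6
After step 2: n = 3 ← first occurrence
After step 3: n = 9
After step 4: n = 9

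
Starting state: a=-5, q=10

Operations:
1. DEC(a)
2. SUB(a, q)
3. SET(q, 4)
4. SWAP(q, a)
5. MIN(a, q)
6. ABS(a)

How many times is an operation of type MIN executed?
1

Counting MIN operations:
Step 5: MIN(a, q) ← MIN
Total: 1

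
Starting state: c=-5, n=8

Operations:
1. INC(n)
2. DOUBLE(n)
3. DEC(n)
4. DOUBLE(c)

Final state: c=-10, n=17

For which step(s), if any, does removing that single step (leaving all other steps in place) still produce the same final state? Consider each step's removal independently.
None - removing any single step changes the final result

Testing removal of each single step:
Without step 1: final = c=-10, n=15 (different)
Without step 2: final = c=-10, n=8 (different)
Without step 3: final = c=-10, n=18 (different)
Without step 4: final = c=-5, n=17 (different)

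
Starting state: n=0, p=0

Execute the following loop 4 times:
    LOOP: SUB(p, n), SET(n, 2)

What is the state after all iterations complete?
n=2, p=-6

Iteration trace:
Start: n=0, p=0
After iteration 1: n=2, p=0
After iteration 2: n=2, p=-2
After iteration 3: n=2, p=-4
After iteration 4: n=2, p=-6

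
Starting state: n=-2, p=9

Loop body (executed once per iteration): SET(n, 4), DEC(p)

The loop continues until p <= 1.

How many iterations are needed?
8

Tracing iterations:
Initial: n=-2, p=9
After iteration 1: n=4, p=8
After iteration 2: n=4, p=7
After iteration 3: n=4, p=6
After iteration 4: n=4, p=5
After iteration 5: n=4, p=4
After iteration 6: n=4, p=3
After iteration 7: n=4, p=2
After iteration 8: n=4, p=1
p <= 1 now holds, so the loop exits after 8 iterations.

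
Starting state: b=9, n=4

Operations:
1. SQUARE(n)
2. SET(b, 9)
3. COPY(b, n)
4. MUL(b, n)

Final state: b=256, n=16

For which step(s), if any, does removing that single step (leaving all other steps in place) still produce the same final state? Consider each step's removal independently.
Step(s) 2

Testing removal of each single step:
Without step 1: final = b=16, n=4 (different)
Without step 2: final = b=256, n=16 (same)
Without step 3: final = b=144, n=16 (different)
Without step 4: final = b=16, n=16 (different)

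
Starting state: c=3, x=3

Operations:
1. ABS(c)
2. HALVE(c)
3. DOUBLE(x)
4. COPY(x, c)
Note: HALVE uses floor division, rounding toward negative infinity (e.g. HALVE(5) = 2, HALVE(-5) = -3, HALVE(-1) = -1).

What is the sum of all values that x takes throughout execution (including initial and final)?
16

Values of x at each step:
Initial: x = 3
After step 1: x = 3
After step 2: x = 3
After step 3: x = 6
After step 4: x = 1
Sum = 3 + 3 + 3 + 6 + 1 = 16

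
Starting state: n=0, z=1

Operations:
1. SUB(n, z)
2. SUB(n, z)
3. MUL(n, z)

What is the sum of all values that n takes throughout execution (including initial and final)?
-5

Values of n at each step:
Initial: n = 0
After step 1: n = -1
After step 2: n = -2
After step 3: n = -2
Sum = 0 + -1 + -2 + -2 = -5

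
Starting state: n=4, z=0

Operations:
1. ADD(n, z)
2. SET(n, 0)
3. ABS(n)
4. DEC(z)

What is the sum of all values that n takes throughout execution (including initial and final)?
8

Values of n at each step:
Initial: n = 4
After step 1: n = 4
After step 2: n = 0
After step 3: n = 0
After step 4: n = 0
Sum = 4 + 4 + 0 + 0 + 0 = 8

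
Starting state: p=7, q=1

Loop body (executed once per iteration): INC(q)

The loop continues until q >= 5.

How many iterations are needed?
4

Tracing iterations:
Initial: p=7, q=1
After iteration 1: p=7, q=2
After iteration 2: p=7, q=3
After iteration 3: p=7, q=4
After iteration 4: p=7, q=5
q >= 5 now holds, so the loop exits after 4 iterations.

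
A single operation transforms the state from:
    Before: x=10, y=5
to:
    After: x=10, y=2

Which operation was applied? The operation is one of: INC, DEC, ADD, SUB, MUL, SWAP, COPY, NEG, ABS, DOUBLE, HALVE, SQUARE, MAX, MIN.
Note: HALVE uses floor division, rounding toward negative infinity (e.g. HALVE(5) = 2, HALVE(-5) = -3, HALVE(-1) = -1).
HALVE(y)

Analyzing the change:
Before: x=10, y=5
After: x=10, y=2
Variable y changed from 5 to 2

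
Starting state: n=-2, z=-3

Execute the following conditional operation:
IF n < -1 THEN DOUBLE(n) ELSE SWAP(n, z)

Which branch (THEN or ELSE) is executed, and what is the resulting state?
Branch: THEN, Final state: n=-4, z=-3

Evaluating condition: n < -1
n = -2
Condition is True, so THEN branch executes
After DOUBLE(n): n=-4, z=-3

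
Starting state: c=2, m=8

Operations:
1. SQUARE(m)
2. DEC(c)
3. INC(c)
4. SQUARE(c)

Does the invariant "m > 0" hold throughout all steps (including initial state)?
Yes

The invariant holds at every step.

State at each step:
Initial: c=2, m=8
After step 1: c=2, m=64
After step 2: c=1, m=64
After step 3: c=2, m=64
After step 4: c=4, m=64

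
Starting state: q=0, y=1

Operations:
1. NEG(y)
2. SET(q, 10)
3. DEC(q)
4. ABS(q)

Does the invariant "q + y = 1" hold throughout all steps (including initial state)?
No, violated after step 1

The invariant is violated after step 1.

State at each step:
Initial: q=0, y=1
After step 1: q=0, y=-1
After step 2: q=10, y=-1
After step 3: q=9, y=-1
After step 4: q=9, y=-1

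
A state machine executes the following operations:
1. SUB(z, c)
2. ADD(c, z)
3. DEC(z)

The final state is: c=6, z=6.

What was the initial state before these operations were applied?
c=-1, z=6

Working backwards:
Final state: c=6, z=6
Before step 3 (DEC(z)): c=6, z=7
Before step 2 (ADD(c, z)): c=-1, z=7
Before step 1 (SUB(z, c)): c=-1, z=6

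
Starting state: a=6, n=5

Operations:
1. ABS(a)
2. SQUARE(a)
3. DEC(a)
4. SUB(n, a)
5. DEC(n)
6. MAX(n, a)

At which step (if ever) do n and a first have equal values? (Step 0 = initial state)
Step 6

n and a first become equal after step 6.

Comparing values at each step:
Initial: n=5, a=6
After step 1: n=5, a=6
After step 2: n=5, a=36
After step 3: n=5, a=35
After step 4: n=-30, a=35
After step 5: n=-31, a=35
After step 6: n=35, a=35 ← equal!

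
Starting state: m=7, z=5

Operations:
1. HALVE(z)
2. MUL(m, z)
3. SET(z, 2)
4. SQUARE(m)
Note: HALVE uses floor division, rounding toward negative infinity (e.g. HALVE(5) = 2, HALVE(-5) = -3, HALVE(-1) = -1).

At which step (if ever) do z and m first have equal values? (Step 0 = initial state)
Never

z and m never become equal during execution.

Comparing values at each step:
Initial: z=5, m=7
After step 1: z=2, m=7
After step 2: z=2, m=14
After step 3: z=2, m=14
After step 4: z=2, m=196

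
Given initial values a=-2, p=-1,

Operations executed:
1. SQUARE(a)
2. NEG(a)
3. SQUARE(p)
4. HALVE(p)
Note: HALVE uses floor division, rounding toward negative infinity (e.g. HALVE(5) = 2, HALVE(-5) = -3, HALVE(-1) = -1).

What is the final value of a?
a = -4

Tracing execution:
Step 1: SQUARE(a) → a = 4
Step 2: NEG(a) → a = -4
Step 3: SQUARE(p) → a = -4
Step 4: HALVE(p) → a = -4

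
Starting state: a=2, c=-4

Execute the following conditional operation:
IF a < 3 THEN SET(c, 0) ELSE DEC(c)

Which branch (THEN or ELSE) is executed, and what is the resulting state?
Branch: THEN, Final state: a=2, c=0

Evaluating condition: a < 3
a = 2
Condition is True, so THEN branch executes
After SET(c, 0): a=2, c=0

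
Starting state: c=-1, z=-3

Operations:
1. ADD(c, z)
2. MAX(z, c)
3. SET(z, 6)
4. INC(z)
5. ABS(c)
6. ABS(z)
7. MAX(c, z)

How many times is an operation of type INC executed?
1

Counting INC operations:
Step 4: INC(z) ← INC
Total: 1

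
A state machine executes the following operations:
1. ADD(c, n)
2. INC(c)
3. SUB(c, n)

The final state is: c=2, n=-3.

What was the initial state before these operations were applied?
c=1, n=-3

Working backwards:
Final state: c=2, n=-3
Before step 3 (SUB(c, n)): c=-1, n=-3
Before step 2 (INC(c)): c=-2, n=-3
Before step 1 (ADD(c, n)): c=1, n=-3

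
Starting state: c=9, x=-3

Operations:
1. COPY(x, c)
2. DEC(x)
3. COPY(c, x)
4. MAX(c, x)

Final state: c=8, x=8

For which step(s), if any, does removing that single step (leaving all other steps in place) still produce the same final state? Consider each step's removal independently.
Step(s) 4

Testing removal of each single step:
Without step 1: final = c=-4, x=-4 (different)
Without step 2: final = c=9, x=9 (different)
Without step 3: final = c=9, x=8 (different)
Without step 4: final = c=8, x=8 (same)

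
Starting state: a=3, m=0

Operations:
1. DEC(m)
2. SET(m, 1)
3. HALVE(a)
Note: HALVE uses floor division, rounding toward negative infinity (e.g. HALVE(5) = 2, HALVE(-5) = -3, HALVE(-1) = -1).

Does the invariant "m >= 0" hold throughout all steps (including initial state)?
No, violated after step 1

The invariant is violated after step 1.

State at each step:
Initial: a=3, m=0
After step 1: a=3, m=-1
After step 2: a=3, m=1
After step 3: a=1, m=1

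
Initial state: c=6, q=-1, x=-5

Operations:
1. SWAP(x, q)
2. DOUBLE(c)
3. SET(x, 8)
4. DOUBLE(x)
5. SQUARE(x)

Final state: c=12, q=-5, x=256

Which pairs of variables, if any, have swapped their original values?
None

Comparing initial and final values:
c: 6 → 12
q: -1 → -5
x: -5 → 256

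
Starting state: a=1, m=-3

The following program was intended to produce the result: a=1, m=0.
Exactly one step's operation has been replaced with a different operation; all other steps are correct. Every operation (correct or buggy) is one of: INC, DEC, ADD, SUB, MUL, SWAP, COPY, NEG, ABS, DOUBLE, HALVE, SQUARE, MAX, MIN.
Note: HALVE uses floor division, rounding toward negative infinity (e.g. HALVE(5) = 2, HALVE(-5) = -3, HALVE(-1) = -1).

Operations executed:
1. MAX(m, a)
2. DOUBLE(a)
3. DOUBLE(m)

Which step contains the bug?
Step 2

Trace with buggy code:
Initial: a=1, m=-3
After step 1: a=1, m=1
After step 2: a=2, m=1
After step 3: a=2, m=2
Actual final a=2, m=2 ≠ expected a=1, m=0.
Step 2 is the only position where a single-operation replacement can produce the expected result.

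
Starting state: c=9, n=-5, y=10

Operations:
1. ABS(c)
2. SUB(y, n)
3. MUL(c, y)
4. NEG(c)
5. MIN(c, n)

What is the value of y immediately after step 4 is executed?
y = 15

Tracing y through execution:
Initial: y = 10
After step 1 (ABS(c)): y = 10
After step 2 (SUB(y, n)): y = 15
After step 3 (MUL(c, y)): y = 15
After step 4 (NEG(c)): y = 15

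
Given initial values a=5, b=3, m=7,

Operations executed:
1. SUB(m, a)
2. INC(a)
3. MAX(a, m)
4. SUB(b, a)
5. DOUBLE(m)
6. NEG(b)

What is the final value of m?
m = 4

Tracing execution:
Step 1: SUB(m, a) → m = 2
Step 2: INC(a) → m = 2
Step 3: MAX(a, m) → m = 2
Step 4: SUB(b, a) → m = 2
Step 5: DOUBLE(m) → m = 4
Step 6: NEG(b) → m = 4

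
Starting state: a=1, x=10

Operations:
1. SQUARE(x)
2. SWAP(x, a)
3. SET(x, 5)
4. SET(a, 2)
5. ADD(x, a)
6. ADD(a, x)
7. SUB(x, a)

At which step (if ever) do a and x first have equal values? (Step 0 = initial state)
Never

a and x never become equal during execution.

Comparing values at each step:
Initial: a=1, x=10
After step 1: a=1, x=100
After step 2: a=100, x=1
After step 3: a=100, x=5
After step 4: a=2, x=5
After step 5: a=2, x=7
After step 6: a=9, x=7
After step 7: a=9, x=-2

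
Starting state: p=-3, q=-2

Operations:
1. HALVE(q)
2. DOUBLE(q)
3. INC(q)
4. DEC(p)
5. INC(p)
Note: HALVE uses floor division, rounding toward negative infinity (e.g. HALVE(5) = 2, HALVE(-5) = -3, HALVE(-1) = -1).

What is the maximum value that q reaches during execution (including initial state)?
-1

Values of q at each step:
Initial: q = -2
After step 1: q = -1 ← maximum
After step 2: q = -2
After step 3: q = -1
After step 4: q = -1
After step 5: q = -1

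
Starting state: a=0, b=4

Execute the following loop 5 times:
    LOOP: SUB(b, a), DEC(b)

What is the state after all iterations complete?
a=0, b=-1

Iteration trace:
Start: a=0, b=4
After iteration 1: a=0, b=3
After iteration 2: a=0, b=2
After iteration 3: a=0, b=1
After iteration 4: a=0, b=0
After iteration 5: a=0, b=-1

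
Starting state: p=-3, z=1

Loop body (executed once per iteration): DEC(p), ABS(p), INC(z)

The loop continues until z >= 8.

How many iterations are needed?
7

Tracing iterations:
Initial: p=-3, z=1
After iteration 1: p=4, z=2
After iteration 2: p=3, z=3
After iteration 3: p=2, z=4
After iteration 4: p=1, z=5
After iteration 5: p=0, z=6
After iteration 6: p=1, z=7
After iteration 7: p=0, z=8
z >= 8 now holds, so the loop exits after 7 iterations.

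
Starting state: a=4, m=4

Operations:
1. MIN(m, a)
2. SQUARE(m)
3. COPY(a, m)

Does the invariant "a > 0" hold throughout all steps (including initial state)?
Yes

The invariant holds at every step.

State at each step:
Initial: a=4, m=4
After step 1: a=4, m=4
After step 2: a=4, m=16
After step 3: a=16, m=16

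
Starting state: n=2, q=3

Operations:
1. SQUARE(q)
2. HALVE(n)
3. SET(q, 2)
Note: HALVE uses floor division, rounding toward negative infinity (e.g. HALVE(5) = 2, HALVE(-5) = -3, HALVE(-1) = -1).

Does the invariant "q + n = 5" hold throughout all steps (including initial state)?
No, violated after step 1

The invariant is violated after step 1.

State at each step:
Initial: n=2, q=3
After step 1: n=2, q=9
After step 2: n=1, q=9
After step 3: n=1, q=2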